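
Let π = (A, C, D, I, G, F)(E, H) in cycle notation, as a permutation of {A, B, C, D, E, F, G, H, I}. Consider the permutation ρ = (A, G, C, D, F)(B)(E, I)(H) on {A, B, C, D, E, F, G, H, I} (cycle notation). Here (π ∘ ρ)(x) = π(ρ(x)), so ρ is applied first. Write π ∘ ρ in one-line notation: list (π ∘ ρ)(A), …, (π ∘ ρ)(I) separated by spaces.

F B I A G C D E H

For each element, apply ρ then π: A → G → F; B → B → B; C → D → I; D → F → A; E → I → G; F → A → C; G → C → D; H → H → E; I → E → H.
So π ∘ ρ in one-line form is F B I A G C D E H.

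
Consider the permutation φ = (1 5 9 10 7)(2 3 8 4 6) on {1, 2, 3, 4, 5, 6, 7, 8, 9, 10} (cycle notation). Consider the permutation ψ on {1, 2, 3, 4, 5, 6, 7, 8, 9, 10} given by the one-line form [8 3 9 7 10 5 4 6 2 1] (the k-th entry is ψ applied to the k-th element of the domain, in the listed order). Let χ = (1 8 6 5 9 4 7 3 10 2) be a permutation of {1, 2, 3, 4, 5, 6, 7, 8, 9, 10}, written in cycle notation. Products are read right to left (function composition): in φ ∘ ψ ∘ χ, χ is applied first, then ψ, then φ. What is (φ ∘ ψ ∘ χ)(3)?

Apply the permutations in order: χ(3) = 10, then ψ(10) = 1, then φ(1) = 5. So (φ ∘ ψ ∘ χ)(3) = 5.

5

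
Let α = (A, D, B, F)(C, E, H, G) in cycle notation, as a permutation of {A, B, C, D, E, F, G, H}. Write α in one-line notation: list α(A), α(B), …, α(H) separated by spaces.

D F E B H A C G

Reading each image from the cycles: A↦D, B↦F, C↦E, D↦B, E↦H, F↦A, G↦C, H↦G.
Listing these in domain order gives D F E B H A C G.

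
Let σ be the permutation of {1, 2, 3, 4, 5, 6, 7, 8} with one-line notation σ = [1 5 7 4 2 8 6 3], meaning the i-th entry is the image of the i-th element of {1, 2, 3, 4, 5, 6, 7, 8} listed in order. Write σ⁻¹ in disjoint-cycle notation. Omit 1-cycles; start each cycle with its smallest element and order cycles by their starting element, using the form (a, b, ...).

First write σ in disjoint cycles: (2, 5)(3, 7, 6, 8).
The inverse reverses every cycle; in canonical form, σ⁻¹ = (2, 5)(3, 8, 6, 7).

(2, 5)(3, 8, 6, 7)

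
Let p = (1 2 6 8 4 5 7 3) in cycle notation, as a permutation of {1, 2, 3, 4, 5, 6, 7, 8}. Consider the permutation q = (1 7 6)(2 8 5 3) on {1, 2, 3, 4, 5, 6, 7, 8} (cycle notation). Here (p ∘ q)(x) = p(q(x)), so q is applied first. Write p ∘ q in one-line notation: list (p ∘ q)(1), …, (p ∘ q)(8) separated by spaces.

3 4 6 5 1 2 8 7

Chase each element through q then p: 1 → 7 → 3; 2 → 8 → 4; 3 → 2 → 6; 4 → 4 → 5; 5 → 3 → 1; 6 → 1 → 2; 7 → 6 → 8; 8 → 5 → 7.
Collecting the images, p ∘ q = [3 4 6 5 1 2 8 7].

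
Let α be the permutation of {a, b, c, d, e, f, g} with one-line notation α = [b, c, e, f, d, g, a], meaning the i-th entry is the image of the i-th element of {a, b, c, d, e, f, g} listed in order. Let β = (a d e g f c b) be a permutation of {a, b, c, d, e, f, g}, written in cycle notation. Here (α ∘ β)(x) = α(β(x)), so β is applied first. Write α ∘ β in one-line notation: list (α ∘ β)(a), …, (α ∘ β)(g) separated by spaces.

f b c d a e g

For each element, apply β then α: a → d → f; b → a → b; c → b → c; d → e → d; e → g → a; f → c → e; g → f → g.
Collecting the images, α ∘ β = [f b c d a e g].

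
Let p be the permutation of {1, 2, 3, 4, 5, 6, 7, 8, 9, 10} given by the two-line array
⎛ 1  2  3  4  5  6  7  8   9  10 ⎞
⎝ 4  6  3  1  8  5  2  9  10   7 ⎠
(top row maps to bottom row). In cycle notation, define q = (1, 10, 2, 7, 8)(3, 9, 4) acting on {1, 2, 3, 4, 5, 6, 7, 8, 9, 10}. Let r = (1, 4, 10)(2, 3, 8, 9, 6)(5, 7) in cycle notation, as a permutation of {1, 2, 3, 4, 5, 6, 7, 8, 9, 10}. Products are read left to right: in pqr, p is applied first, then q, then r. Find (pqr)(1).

8

(pqr)(1) = r(q(p(1))). p(1) = 4, then q(4) = 3, then r(3) = 8, so the result is 8.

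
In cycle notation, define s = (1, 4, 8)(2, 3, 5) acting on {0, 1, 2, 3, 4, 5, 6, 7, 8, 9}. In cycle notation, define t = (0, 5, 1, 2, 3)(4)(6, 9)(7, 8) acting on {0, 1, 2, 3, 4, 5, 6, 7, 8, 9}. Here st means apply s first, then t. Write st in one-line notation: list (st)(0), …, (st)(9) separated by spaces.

5 4 0 1 7 3 9 8 2 6

(st)(x) = t(s(x)). Computing each image: t(s(0)) = t(0) = 5, t(s(1)) = t(4) = 4, t(s(2)) = t(3) = 0, t(s(3)) = t(5) = 1, t(s(4)) = t(8) = 7, t(s(5)) = t(2) = 3, t(s(6)) = t(6) = 9, t(s(7)) = t(7) = 8, t(s(8)) = t(1) = 2, t(s(9)) = t(9) = 6.
Hence st = [5 4 0 1 7 3 9 8 2 6].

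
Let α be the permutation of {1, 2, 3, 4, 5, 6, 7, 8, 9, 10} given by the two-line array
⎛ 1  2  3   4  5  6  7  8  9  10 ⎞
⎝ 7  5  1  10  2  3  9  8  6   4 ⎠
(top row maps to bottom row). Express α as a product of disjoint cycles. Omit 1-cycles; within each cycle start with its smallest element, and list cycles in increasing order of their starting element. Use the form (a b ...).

Start at 1 and follow images: 1 → 7 → 9 → 6 → 3 → 1, giving the cycle (1 7 9 6 3).
Repeating from the next unused element and collecting all non-trivial cycles gives (1 7 9 6 3)(2 5)(4 10).

(1 7 9 6 3)(2 5)(4 10)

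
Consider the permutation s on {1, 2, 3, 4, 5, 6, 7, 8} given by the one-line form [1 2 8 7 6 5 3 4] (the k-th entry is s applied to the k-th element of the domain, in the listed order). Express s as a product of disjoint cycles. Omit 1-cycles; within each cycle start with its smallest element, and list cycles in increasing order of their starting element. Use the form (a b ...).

(3 8 4 7)(5 6)

From 3: 3 → 8 → 4 → 7 → 3, closing the cycle (3 8 4 7).
Continuing from each remaining unvisited element yields (3 8 4 7)(5 6).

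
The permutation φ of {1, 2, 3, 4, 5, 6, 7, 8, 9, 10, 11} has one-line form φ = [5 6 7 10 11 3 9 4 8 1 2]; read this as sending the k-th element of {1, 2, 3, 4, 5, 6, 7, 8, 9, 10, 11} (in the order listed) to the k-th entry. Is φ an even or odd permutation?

In disjoint-cycle form the cycle lengths are 11.
A cycle is odd iff its length is even; φ has 0 even-length cycles, so sgn(φ) = (−1)^0 and φ is even.

even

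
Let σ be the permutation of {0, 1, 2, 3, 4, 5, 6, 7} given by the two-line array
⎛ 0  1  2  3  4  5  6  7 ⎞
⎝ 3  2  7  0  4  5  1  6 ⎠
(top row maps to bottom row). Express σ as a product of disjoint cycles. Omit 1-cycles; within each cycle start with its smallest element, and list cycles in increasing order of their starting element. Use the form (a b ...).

Iterating σ from 0 gives 0 → 3 → 0; that is the 2-cycle (0 3).
Continuing from each remaining unvisited element yields (0 3)(1 2 7 6).

(0 3)(1 2 7 6)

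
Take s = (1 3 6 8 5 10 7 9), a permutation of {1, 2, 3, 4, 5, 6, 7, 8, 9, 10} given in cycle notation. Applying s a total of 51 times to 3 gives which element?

5

3 lies in the 8-cycle (1 3 6 8 5 10 7 9).
Powers repeat with period 8 on this cycle, and 51 mod 8 = 3, so s^51(3) = s^3(3).
Stepping 3 places around the cycle: 3 → 6 → 8 → 5.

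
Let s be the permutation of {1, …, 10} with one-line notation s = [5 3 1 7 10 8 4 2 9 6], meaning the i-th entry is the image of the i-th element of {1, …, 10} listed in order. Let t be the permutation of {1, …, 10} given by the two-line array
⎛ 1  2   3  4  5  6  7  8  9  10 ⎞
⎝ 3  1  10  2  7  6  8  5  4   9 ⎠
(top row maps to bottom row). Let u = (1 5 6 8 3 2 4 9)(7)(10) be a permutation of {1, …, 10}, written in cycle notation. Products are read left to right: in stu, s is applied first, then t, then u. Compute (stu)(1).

(stu)(1) = u(t(s(1))). s(1) = 5, then t(5) = 7, then u(7) = 7, so the result is 7.

7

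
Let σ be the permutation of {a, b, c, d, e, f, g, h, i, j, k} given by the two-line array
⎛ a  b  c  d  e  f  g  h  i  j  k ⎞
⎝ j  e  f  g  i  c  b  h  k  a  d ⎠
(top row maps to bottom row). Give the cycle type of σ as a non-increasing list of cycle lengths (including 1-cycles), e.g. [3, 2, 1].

[6, 2, 2, 1]

The disjoint cycles are (a, j)(b, e, i, k, d, g)(c, f)(h), with lengths 6, 2, 2, 1 in non-increasing order.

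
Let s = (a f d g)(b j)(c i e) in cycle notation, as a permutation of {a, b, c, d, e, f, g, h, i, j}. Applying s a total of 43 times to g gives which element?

g lies in the 4-cycle (a f d g).
Powers repeat with period 4 on this cycle, and 43 mod 4 = 3, so s^43(g) = s^3(g).
Advancing 3 steps from g: g → a → f → d.

d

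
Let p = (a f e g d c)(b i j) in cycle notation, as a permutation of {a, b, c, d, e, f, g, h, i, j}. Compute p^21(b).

b lies in the 3-cycle (b i j).
Since the cycle has length 3, p^21 acts on it the same as p^0 (21 mod 3 = 0).
So p^21(b) = b.

b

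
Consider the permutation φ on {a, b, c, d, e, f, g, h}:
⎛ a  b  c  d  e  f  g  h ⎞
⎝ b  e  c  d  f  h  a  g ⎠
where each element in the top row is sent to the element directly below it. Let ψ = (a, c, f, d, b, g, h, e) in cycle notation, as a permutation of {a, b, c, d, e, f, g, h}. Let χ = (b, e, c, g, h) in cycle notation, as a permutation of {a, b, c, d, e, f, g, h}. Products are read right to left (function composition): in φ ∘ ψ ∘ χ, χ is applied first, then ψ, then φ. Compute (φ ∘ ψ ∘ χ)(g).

(φ ∘ ψ ∘ χ)(g) = φ(ψ(χ(g))). χ(g) = h, then ψ(h) = e, then φ(e) = f, so the result is f.

f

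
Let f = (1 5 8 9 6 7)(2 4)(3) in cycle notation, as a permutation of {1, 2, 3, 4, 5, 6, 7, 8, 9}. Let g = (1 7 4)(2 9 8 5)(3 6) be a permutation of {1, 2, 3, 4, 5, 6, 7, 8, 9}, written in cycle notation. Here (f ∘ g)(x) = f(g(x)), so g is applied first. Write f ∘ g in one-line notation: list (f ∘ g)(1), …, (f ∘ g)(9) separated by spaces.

Chase each element through g then f: 1 → 7 → 1; 2 → 9 → 6; 3 → 6 → 7; 4 → 1 → 5; 5 → 2 → 4; 6 → 3 → 3; 7 → 4 → 2; 8 → 5 → 8; 9 → 8 → 9.
Collecting the images, f ∘ g = [1 6 7 5 4 3 2 8 9].

1 6 7 5 4 3 2 8 9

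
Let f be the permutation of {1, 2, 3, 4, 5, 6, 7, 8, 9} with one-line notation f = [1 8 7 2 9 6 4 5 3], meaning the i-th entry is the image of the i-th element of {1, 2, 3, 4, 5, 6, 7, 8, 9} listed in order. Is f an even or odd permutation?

In disjoint-cycle form the cycle lengths are 7, 1, 1.
A cycle is odd iff its length is even; f has 0 even-length cycles, so sgn(f) = (−1)^0 and f is even.

even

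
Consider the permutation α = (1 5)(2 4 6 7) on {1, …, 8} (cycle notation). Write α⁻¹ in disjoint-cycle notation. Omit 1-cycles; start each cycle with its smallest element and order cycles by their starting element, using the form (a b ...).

If α sends a → b within a cycle, α⁻¹ sends b → a; equivalently, reverse each cycle.
After reversing and putting each cycle's least element first, α⁻¹ = (1 5)(2 7 6 4).

(1 5)(2 7 6 4)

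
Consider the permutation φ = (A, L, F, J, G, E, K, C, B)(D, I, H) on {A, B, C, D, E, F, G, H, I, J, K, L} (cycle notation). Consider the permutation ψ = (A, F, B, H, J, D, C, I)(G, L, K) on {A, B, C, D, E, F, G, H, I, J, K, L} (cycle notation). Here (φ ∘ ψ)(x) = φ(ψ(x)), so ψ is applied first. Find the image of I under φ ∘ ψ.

(φ ∘ ψ)(I) = φ(ψ(I)). ψ(I) = A, then φ(A) = L. So (φ ∘ ψ)(I) = L.

L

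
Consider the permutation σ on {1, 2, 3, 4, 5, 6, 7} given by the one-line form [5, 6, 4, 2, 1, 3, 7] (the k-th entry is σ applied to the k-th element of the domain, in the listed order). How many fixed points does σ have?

1

The fixed points (elements with σ(x) = x) are {7}, so there is 1.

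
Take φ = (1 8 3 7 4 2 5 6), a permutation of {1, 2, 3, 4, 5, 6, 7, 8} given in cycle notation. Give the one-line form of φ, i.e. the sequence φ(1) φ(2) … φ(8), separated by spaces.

8 5 7 2 6 1 4 3

Reading each image from the cycles: 1→8, 2→5, 3→7, 4→2, 5→6, 6→1, 7→4, 8→3.
Listing these in domain order gives 8 5 7 2 6 1 4 3.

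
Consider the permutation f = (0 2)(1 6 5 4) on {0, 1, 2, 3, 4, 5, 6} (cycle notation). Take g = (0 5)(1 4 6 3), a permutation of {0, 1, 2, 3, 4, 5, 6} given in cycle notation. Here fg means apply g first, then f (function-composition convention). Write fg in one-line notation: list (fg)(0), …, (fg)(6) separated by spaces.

(fg)(x) = f(g(x)). Computing each image: f(g(0)) = f(5) = 4, f(g(1)) = f(4) = 1, f(g(2)) = f(2) = 0, f(g(3)) = f(1) = 6, f(g(4)) = f(6) = 5, f(g(5)) = f(0) = 2, f(g(6)) = f(3) = 3.
Hence fg = [4 1 0 6 5 2 3].

4 1 0 6 5 2 3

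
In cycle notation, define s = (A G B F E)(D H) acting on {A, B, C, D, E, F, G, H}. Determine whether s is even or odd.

odd

The cycle lengths are 5, 2, 1.
A cycle of length ℓ contributes ℓ−1 transpositions, so s is a product of 4 + 1 = 5 transpositions — odd.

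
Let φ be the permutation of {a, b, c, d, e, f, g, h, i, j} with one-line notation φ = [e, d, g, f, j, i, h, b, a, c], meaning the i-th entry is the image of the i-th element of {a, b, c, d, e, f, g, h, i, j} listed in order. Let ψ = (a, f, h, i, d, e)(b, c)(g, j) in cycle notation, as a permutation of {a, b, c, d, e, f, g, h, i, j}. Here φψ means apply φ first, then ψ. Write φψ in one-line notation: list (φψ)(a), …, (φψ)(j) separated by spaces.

(φψ)(x) = ψ(φ(x)). Computing each image: ψ(φ(a)) = ψ(e) = a, ψ(φ(b)) = ψ(d) = e, ψ(φ(c)) = ψ(g) = j, ψ(φ(d)) = ψ(f) = h, ψ(φ(e)) = ψ(j) = g, ψ(φ(f)) = ψ(i) = d, ψ(φ(g)) = ψ(h) = i, ψ(φ(h)) = ψ(b) = c, ψ(φ(i)) = ψ(a) = f, ψ(φ(j)) = ψ(c) = b.
Hence φψ = [a e j h g d i c f b].

a e j h g d i c f b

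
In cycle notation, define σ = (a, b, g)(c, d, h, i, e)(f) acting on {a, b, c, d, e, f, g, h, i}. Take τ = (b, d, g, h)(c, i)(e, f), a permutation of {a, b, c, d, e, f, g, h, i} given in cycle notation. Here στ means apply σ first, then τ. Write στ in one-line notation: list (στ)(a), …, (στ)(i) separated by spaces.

Chase each element through σ then τ: a → b → d; b → g → h; c → d → g; d → h → b; e → c → i; f → f → e; g → a → a; h → i → c; i → e → f.
Collecting the images, στ = [d h g b i e a c f].

d h g b i e a c f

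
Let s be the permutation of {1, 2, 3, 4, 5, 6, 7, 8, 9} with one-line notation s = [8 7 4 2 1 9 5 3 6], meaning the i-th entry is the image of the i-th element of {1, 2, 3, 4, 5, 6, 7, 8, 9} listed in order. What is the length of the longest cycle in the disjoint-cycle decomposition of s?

Decomposing into disjoint cycles gives (1, 8, 3, 4, 2, 7, 5)(6, 9); the longest has length 7.

7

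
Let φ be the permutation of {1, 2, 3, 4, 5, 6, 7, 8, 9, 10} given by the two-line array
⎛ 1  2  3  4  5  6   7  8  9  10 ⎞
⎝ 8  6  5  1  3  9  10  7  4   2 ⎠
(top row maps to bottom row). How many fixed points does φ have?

No element satisfies φ(x) = x, so there are 0 fixed points.

0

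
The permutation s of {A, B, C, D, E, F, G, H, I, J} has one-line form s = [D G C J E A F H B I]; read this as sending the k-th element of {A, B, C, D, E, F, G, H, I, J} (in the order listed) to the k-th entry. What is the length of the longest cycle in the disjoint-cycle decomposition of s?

Decomposing into disjoint cycles gives (A D J I B G F); the longest has length 7.

7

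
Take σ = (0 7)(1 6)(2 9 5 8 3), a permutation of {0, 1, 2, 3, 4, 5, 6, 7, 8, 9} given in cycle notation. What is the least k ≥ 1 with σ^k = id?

10

The disjoint cycles have lengths 5, 2, 2, 1.
Since disjoint cycles commute, ord(σ) = lcm(5, 2, 2) = 10.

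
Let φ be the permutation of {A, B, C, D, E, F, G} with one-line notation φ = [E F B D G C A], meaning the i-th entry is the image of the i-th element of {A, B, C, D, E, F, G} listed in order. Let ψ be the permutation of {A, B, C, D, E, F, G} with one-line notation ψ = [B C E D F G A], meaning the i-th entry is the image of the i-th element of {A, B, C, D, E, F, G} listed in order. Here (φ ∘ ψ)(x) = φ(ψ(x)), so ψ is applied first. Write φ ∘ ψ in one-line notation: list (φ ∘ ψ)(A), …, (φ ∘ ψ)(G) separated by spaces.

F B G D C A E

(φ ∘ ψ)(x) = φ(ψ(x)). Computing each image: φ(ψ(A)) = φ(B) = F, φ(ψ(B)) = φ(C) = B, φ(ψ(C)) = φ(E) = G, φ(ψ(D)) = φ(D) = D, φ(ψ(E)) = φ(F) = C, φ(ψ(F)) = φ(G) = A, φ(ψ(G)) = φ(A) = E.
Hence φ ∘ ψ = [F B G D C A E].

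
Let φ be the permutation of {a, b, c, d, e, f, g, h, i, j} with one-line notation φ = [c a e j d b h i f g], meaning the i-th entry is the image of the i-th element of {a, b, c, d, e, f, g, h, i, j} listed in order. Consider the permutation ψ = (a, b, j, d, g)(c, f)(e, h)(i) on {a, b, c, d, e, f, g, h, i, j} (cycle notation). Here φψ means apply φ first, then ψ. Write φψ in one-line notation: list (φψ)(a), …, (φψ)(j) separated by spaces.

f b h d g j e i c a

For each element, apply φ then ψ: a → c → f; b → a → b; c → e → h; d → j → d; e → d → g; f → b → j; g → h → e; h → i → i; i → f → c; j → g → a.
Collecting the images, φψ = [f b h d g j e i c a].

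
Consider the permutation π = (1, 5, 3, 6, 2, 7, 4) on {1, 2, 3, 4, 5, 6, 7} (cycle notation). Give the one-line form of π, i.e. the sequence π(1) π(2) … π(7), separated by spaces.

5 7 6 1 3 2 4

Image by image: 1→5, 2→7, 3→6, 4→1, 5→3, 6→2, 7→4.
Listing these in domain order gives 5 7 6 1 3 2 4.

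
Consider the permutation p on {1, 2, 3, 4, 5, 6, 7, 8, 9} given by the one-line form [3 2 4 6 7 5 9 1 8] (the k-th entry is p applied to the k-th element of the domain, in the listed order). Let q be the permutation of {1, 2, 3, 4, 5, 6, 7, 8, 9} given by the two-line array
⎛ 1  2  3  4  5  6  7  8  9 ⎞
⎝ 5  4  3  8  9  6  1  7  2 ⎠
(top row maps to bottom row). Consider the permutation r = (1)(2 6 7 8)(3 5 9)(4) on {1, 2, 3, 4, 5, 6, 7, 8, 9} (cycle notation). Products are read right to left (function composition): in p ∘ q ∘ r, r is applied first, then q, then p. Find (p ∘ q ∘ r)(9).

Chase 9: r(9) = 3; q(3) = 3; p(3) = 4. Hence (p ∘ q ∘ r)(9) = 4.

4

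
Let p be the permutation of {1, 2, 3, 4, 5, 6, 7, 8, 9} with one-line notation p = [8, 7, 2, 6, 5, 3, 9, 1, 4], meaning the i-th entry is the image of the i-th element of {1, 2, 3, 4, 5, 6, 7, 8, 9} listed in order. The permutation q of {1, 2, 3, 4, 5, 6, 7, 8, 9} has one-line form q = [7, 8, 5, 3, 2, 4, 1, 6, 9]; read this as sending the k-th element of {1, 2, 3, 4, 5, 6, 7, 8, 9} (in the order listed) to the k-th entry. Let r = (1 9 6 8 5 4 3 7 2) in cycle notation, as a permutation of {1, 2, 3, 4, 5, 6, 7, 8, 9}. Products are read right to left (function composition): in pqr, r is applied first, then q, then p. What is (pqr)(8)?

7

Chase 8: r(8) = 5; q(5) = 2; p(2) = 7. Hence (pqr)(8) = 7.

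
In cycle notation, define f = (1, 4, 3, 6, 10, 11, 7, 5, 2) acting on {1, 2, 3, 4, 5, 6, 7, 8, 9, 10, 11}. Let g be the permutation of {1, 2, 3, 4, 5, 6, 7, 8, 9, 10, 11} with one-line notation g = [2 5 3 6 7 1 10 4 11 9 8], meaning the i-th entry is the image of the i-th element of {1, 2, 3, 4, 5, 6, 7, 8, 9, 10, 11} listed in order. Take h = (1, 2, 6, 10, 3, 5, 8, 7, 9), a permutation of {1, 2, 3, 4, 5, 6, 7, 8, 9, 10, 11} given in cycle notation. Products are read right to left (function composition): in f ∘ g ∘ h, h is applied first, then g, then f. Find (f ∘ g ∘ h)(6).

9

Apply the permutations in order: h(6) = 10, then g(10) = 9, then f(9) = 9. So (f ∘ g ∘ h)(6) = 9.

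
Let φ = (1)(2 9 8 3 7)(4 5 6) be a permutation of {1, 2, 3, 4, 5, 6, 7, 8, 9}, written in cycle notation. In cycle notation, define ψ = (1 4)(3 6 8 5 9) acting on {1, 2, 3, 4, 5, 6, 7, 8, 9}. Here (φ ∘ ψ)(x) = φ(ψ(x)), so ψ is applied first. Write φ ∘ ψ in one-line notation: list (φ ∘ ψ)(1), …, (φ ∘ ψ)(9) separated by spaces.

Chase each element through ψ then φ: 1 → 4 → 5; 2 → 2 → 9; 3 → 6 → 4; 4 → 1 → 1; 5 → 9 → 8; 6 → 8 → 3; 7 → 7 → 2; 8 → 5 → 6; 9 → 3 → 7.
So φ ∘ ψ in one-line form is 5 9 4 1 8 3 2 6 7.

5 9 4 1 8 3 2 6 7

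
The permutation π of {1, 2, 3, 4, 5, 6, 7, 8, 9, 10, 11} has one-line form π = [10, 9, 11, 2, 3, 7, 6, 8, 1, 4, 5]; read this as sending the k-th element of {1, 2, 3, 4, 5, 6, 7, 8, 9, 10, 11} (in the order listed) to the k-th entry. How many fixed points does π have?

The fixed points (elements with π(x) = x) are {8}, so there is 1.

1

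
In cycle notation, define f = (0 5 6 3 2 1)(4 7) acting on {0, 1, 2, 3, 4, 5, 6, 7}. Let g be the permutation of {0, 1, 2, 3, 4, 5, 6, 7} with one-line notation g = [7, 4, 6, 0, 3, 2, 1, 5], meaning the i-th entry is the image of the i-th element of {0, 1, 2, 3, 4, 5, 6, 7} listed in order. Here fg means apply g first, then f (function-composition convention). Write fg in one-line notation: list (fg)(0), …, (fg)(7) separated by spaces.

4 7 3 5 2 1 0 6

(fg)(x) = f(g(x)). Computing each image: f(g(0)) = f(7) = 4, f(g(1)) = f(4) = 7, f(g(2)) = f(6) = 3, f(g(3)) = f(0) = 5, f(g(4)) = f(3) = 2, f(g(5)) = f(2) = 1, f(g(6)) = f(1) = 0, f(g(7)) = f(5) = 6.
Hence fg = [4 7 3 5 2 1 0 6].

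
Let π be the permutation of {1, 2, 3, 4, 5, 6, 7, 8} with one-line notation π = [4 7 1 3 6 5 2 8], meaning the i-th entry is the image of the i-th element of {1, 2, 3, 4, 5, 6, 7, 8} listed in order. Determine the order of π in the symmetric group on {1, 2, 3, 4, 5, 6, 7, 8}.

Decomposing into disjoint cycles gives cycle lengths 3, 2, 2, 1.
Since disjoint cycles commute, ord(π) = lcm(3, 2, 2) = 6.

6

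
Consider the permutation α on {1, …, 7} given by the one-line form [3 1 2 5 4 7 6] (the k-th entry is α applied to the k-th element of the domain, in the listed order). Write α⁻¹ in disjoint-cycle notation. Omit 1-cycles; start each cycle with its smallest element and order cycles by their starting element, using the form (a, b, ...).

(1, 2, 3)(4, 5)(6, 7)

First write α in disjoint cycles: (1, 3, 2)(4, 5)(6, 7).
Reversing each cycle (and rotating so the smallest element leads) gives α⁻¹ = (1, 2, 3)(4, 5)(6, 7).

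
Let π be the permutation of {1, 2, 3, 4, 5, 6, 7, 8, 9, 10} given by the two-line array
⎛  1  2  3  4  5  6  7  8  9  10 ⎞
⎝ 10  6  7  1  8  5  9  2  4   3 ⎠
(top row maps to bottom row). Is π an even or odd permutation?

In disjoint-cycle form the cycle lengths are 6, 4.
A cycle is odd iff its length is even; π has 2 even-length cycles, so sgn(π) = (−1)^2 and π is even.

even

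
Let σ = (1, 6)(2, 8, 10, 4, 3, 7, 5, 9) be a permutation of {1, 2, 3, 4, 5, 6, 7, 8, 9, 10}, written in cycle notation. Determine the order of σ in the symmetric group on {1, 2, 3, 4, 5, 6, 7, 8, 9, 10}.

The cycle type of σ is (8, 2).
The order of σ is the least common multiple of its cycle lengths: lcm(8, 2) = 8.

8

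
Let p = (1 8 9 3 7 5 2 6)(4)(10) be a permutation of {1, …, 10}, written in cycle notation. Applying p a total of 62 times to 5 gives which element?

5 lies in the 8-cycle (1 8 9 3 7 5 2 6).
On an 8-cycle, p^8 is the identity, so p^62 = p^6 there (62 ≡ 6 mod 8).
Advancing 6 steps from 5: 5 → 2 → 6 → 1 → 8 → 9 → 3.

3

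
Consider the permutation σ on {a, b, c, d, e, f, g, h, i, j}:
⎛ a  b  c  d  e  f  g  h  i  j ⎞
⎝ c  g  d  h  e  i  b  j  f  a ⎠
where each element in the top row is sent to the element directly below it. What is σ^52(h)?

a

Tracing h → j → … returns to h after 5 steps, so h lies in a 5-cycle (a, c, d, h, j).
On a 5-cycle, σ^5 is the identity, so σ^52 = σ^2 there (52 ≡ 2 mod 5).
Stepping 2 places around the cycle: h → j → a.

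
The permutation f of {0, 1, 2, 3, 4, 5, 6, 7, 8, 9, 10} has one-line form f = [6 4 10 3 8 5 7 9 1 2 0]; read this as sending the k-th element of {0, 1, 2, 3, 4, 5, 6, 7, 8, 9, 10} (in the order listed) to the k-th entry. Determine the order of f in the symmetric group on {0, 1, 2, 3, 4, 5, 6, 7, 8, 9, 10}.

Decomposing into disjoint cycles gives cycle lengths 6, 3, 1, 1.
Since disjoint cycles commute, ord(f) = lcm(6, 3) = 6.

6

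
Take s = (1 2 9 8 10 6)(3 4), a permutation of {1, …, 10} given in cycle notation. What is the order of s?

6

The disjoint cycles have lengths 6, 2, 1, 1.
Since disjoint cycles commute, ord(s) = lcm(6, 2) = 6.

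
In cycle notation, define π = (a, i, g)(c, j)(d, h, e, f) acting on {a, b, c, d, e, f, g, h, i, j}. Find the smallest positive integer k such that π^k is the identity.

12

The disjoint cycles have lengths 4, 3, 2, 1.
The order of π is the least common multiple of its cycle lengths: lcm(4, 3, 2) = 12.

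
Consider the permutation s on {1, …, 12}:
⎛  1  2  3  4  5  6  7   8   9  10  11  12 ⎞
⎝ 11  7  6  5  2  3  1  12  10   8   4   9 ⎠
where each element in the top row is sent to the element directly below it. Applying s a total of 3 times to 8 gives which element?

Tracing 8 → 12 → … returns to 8 after 4 steps, so 8 lies in a 4-cycle (8 12 9 10).
Stepping 3 places around the cycle: 8 → 12 → 9 → 10.

10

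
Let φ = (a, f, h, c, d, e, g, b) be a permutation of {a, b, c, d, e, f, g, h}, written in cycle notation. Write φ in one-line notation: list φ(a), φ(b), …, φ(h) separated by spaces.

Image by image: a↦f, b↦a, c↦d, d↦e, e↦g, f↦h, g↦b, h↦c.
Listing these in domain order gives f a d e g h b c.

f a d e g h b c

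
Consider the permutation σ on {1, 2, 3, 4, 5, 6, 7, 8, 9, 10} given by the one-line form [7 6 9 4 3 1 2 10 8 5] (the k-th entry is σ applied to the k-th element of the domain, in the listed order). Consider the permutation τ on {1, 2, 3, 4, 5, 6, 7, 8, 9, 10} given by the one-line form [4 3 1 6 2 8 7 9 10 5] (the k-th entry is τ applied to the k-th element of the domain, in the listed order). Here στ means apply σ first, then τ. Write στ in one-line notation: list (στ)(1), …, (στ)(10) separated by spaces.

For each element, apply σ then τ: 1 → 7 → 7; 2 → 6 → 8; 3 → 9 → 10; 4 → 4 → 6; 5 → 3 → 1; 6 → 1 → 4; 7 → 2 → 3; 8 → 10 → 5; 9 → 8 → 9; 10 → 5 → 2.
So στ in one-line form is 7 8 10 6 1 4 3 5 9 2.

7 8 10 6 1 4 3 5 9 2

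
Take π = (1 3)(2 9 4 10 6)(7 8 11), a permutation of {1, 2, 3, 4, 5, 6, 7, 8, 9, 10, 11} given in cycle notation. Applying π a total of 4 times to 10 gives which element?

10 lies in the 5-cycle (2 9 4 10 6).
Stepping 4 places around the cycle: 10 → 6 → 2 → 9 → 4.

4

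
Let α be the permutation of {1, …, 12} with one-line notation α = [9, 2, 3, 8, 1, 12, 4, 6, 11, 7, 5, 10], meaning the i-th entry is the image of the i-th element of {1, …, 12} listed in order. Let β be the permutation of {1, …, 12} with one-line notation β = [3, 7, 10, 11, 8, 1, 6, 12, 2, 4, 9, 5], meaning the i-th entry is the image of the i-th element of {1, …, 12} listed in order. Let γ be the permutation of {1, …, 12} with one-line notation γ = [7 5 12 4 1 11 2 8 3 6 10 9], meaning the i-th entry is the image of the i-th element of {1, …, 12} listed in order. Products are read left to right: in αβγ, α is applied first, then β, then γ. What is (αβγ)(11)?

8

Apply the permutations in order: α(11) = 5, then β(5) = 8, then γ(8) = 8. So (αβγ)(11) = 8.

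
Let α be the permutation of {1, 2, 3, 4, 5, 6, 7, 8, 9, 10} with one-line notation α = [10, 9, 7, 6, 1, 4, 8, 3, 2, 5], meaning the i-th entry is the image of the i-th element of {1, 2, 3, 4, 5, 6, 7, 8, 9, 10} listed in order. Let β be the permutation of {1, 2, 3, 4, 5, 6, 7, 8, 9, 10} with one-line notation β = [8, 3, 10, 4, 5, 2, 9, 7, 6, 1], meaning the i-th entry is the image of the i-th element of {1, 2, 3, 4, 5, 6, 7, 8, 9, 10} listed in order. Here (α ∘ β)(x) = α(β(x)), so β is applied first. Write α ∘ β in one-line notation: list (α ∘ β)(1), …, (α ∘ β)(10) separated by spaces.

(α ∘ β)(x) = α(β(x)). Computing each image: α(β(1)) = α(8) = 3, α(β(2)) = α(3) = 7, α(β(3)) = α(10) = 5, α(β(4)) = α(4) = 6, α(β(5)) = α(5) = 1, α(β(6)) = α(2) = 9, α(β(7)) = α(9) = 2, α(β(8)) = α(7) = 8, α(β(9)) = α(6) = 4, α(β(10)) = α(1) = 10.
Hence α ∘ β = [3 7 5 6 1 9 2 8 4 10].

3 7 5 6 1 9 2 8 4 10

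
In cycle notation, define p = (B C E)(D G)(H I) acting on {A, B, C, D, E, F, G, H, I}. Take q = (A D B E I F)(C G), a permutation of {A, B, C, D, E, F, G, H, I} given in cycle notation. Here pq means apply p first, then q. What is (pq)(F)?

A

p(F) = F, then q(F) = A; composing gives (pq)(F) = A.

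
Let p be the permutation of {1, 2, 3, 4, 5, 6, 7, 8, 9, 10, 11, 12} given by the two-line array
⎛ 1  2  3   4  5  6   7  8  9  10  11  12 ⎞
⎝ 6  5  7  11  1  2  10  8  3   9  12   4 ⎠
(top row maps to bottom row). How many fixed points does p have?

1

The fixed points (elements with p(x) = x) are {8}, so there is 1.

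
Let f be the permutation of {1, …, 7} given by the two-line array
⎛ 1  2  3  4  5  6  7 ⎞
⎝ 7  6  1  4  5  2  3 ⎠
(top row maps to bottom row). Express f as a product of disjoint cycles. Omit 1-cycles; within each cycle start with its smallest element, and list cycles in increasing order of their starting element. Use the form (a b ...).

Start at 1 and follow images: 1 → 7 → 3 → 1, giving the cycle (1 7 3).
Repeating from the next unused element and collecting all non-trivial cycles gives (1 7 3)(2 6).

(1 7 3)(2 6)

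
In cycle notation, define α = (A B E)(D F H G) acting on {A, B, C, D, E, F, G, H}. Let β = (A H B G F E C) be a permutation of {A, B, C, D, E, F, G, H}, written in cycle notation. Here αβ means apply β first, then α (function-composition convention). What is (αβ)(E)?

C

(αβ)(E) = α(β(E)). β(E) = C, then α(C) = C. So (αβ)(E) = C.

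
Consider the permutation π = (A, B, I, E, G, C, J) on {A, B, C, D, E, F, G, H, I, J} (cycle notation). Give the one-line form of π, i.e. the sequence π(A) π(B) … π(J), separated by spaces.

Each element maps to the next entry in its cycle (wrapping to the front): A→B, B→I, C→J, D→D, E→G, F→F, G→C, H→H, I→E, J→A.
So the one-line form is B I J D G F C H E A.

B I J D G F C H E A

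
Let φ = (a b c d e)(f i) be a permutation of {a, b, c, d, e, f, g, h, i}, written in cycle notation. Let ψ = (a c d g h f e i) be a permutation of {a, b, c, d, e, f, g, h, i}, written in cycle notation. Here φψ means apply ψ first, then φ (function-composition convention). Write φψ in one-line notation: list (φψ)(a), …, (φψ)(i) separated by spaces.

Chase each element through ψ then φ: a → c → d; b → b → c; c → d → e; d → g → g; e → i → f; f → e → a; g → h → h; h → f → i; i → a → b.
So φψ in one-line form is d c e g f a h i b.

d c e g f a h i b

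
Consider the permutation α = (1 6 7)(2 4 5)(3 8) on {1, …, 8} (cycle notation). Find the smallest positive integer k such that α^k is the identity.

6

The cycle type of α is (3, 3, 2).
Since disjoint cycles commute, ord(α) = lcm(3, 3, 2) = 6.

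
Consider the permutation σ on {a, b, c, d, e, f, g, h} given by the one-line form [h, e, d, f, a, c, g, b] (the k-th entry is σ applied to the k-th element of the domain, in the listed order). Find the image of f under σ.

c

f is element number 6 of the domain, and entry number 6 of the one-line form is c, so σ(f) = c.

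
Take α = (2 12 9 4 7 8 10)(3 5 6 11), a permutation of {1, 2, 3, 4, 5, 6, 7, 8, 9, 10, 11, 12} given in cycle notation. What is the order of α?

28

The cycle type of α is (7, 4, 1).
The order of α is the least common multiple of its cycle lengths: lcm(7, 4) = 28.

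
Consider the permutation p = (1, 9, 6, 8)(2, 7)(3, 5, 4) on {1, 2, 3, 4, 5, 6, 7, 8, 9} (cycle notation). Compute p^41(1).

9

1 lies in the 4-cycle (1, 9, 6, 8).
Powers repeat with period 4 on this cycle, and 41 mod 4 = 1, so p^41(1) = p^1(1).
Advancing 1 step from 1: 1 → 9.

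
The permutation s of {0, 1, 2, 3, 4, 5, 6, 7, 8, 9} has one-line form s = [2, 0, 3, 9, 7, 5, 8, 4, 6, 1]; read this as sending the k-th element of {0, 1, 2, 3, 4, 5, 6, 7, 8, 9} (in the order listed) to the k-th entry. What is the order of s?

10

Decomposing into disjoint cycles gives cycle lengths 5, 2, 2, 1.
Since disjoint cycles commute, ord(s) = lcm(5, 2, 2) = 10.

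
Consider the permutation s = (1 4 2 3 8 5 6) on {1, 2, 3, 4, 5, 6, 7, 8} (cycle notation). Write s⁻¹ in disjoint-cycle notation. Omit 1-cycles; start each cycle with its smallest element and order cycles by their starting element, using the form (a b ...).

The inverse reverses each cycle.
Reversing each cycle of s and rotating so the smallest element leads gives (1 6 5 8 3 2 4).

(1 6 5 8 3 2 4)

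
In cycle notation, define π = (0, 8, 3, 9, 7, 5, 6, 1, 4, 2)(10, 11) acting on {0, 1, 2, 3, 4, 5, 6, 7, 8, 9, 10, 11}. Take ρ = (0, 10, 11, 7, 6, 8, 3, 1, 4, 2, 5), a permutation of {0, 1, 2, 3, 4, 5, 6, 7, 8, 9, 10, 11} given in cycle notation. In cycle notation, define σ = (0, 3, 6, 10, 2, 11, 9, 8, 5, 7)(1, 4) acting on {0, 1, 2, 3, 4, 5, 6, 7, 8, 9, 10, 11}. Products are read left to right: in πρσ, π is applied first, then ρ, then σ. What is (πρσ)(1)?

Chase 1: π(1) = 4; ρ(4) = 2; σ(2) = 11. Hence (πρσ)(1) = 11.

11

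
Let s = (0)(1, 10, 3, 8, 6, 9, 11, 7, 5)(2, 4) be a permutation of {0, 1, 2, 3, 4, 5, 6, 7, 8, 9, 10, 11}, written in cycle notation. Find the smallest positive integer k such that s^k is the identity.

18

The disjoint cycles have lengths 9, 2, 1.
Since disjoint cycles commute, ord(s) = lcm(9, 2) = 18.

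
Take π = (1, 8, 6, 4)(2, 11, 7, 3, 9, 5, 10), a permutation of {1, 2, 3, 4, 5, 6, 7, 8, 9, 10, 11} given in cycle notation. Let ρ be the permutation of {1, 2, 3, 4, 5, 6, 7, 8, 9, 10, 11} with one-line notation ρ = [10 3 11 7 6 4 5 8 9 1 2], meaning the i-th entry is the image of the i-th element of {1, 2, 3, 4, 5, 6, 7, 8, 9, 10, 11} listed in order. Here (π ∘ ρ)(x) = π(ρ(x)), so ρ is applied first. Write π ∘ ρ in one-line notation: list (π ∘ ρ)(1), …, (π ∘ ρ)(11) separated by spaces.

2 9 7 3 4 1 10 6 5 8 11

For each element, apply ρ then π: 1 → 10 → 2; 2 → 3 → 9; 3 → 11 → 7; 4 → 7 → 3; 5 → 6 → 4; 6 → 4 → 1; 7 → 5 → 10; 8 → 8 → 6; 9 → 9 → 5; 10 → 1 → 8; 11 → 2 → 11.
Collecting the images, π ∘ ρ = [2 9 7 3 4 1 10 6 5 8 11].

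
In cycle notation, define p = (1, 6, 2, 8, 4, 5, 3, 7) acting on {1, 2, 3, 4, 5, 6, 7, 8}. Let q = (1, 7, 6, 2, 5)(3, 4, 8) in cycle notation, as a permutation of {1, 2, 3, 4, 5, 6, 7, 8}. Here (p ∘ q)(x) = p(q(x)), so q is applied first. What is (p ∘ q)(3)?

5

(p ∘ q)(3) = p(q(3)). q(3) = 4, then p(4) = 5. So (p ∘ q)(3) = 5.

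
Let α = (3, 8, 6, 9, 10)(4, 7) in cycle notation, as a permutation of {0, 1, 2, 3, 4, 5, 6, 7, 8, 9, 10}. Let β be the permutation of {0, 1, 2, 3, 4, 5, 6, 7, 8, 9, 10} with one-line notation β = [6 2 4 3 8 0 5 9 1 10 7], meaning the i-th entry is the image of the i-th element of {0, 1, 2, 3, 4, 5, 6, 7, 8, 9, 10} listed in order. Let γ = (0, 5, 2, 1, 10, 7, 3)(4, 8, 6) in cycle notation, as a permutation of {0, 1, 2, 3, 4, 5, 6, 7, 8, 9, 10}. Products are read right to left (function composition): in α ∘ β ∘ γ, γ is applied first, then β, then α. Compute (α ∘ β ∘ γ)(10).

(α ∘ β ∘ γ)(10) = α(β(γ(10))). γ(10) = 7, then β(7) = 9, then α(9) = 10, so the result is 10.

10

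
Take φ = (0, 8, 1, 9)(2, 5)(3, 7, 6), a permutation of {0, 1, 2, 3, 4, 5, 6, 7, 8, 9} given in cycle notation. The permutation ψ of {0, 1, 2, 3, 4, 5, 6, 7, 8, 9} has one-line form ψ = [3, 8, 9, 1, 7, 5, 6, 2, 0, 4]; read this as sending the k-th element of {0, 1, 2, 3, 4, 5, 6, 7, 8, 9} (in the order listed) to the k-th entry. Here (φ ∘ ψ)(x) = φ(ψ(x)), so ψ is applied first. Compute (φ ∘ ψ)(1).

1

ψ(1) = 8, then φ(8) = 1; composing gives (φ ∘ ψ)(1) = 1.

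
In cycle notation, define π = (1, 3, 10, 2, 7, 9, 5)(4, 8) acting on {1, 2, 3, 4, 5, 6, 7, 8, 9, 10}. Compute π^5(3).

3 lies in the 7-cycle (1, 3, 10, 2, 7, 9, 5).
Advancing 5 steps from 3: 3 → 10 → 2 → 7 → 9 → 5.

5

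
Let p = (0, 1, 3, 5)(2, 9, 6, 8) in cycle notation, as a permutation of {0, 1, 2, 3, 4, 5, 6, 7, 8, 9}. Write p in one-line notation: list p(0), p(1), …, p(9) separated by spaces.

Image by image: 0↦1, 1↦3, 2↦9, 3↦5, 4↦4, 5↦0, 6↦8, 7↦7, 8↦2, 9↦6.
Listing these in domain order gives 1 3 9 5 4 0 8 7 2 6.

1 3 9 5 4 0 8 7 2 6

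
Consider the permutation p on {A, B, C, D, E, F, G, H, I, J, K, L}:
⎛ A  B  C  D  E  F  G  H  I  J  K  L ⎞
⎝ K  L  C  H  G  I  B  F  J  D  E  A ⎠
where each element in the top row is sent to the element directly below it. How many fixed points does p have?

The fixed points (elements with p(x) = x) are {C}, so there is 1.

1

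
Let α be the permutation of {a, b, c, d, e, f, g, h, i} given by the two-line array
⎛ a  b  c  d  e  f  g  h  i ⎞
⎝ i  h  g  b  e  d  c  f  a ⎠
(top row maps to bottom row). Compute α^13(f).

d

Tracing f → d → … returns to f after 4 steps, so f lies in a 4-cycle (b h f d).
Since the cycle has length 4, α^13 acts on it the same as α^1 (13 mod 4 = 1).
Stepping 1 place around the cycle: f → d.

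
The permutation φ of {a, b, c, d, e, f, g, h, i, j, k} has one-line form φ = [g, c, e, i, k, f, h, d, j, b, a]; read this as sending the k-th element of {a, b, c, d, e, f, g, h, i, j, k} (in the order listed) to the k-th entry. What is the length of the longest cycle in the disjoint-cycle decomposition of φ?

Decomposing into disjoint cycles gives (a g h d i j b c e k); the longest has length 10.

10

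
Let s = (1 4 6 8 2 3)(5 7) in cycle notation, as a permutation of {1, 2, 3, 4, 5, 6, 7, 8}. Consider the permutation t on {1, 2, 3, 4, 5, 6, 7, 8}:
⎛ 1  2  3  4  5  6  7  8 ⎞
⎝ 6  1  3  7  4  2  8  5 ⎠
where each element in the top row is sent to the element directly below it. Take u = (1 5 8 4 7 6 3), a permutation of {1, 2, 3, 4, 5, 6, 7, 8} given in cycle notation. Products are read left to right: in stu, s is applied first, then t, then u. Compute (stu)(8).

5

Apply the permutations in order: s(8) = 2, then t(2) = 1, then u(1) = 5. So (stu)(8) = 5.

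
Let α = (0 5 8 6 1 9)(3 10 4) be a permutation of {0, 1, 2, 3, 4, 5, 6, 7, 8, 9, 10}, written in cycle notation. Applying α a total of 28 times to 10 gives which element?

4

10 lies in the 3-cycle (3 10 4).
Since the cycle has length 3, α^28 acts on it the same as α^1 (28 mod 3 = 1).
Advancing 1 step from 10: 10 → 4.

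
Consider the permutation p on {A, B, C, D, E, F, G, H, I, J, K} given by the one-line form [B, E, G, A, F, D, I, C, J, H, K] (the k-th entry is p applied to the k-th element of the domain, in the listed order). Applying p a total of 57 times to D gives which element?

Tracing D → A → … returns to D after 5 steps, so D lies in a 5-cycle (A B E F D).
Powers repeat with period 5 on this cycle, and 57 mod 5 = 2, so p^57(D) = p^2(D).
Stepping 2 places around the cycle: D → A → B.

B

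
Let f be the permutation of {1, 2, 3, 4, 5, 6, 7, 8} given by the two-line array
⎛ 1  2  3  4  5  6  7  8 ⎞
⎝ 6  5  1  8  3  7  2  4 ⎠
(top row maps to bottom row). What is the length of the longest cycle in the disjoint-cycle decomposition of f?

6

Decomposing into disjoint cycles gives (1 6 7 2 5 3)(4 8); the longest has length 6.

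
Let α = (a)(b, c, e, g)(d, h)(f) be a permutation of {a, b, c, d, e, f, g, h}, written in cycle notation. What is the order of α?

The cycle type of α is (4, 2, 1, 1).
The order is lcm(4, 2) = 4.

4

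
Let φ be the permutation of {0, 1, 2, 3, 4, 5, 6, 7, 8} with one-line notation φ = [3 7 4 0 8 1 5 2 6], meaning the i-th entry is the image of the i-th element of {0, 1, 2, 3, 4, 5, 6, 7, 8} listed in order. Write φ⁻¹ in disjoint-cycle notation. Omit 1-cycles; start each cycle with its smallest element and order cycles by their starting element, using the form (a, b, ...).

(0, 3)(1, 5, 6, 8, 4, 2, 7)

First write φ in disjoint cycles: (0, 3)(1, 7, 2, 4, 8, 6, 5).
The inverse reverses every cycle; in canonical form, φ⁻¹ = (0, 3)(1, 5, 6, 8, 4, 2, 7).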